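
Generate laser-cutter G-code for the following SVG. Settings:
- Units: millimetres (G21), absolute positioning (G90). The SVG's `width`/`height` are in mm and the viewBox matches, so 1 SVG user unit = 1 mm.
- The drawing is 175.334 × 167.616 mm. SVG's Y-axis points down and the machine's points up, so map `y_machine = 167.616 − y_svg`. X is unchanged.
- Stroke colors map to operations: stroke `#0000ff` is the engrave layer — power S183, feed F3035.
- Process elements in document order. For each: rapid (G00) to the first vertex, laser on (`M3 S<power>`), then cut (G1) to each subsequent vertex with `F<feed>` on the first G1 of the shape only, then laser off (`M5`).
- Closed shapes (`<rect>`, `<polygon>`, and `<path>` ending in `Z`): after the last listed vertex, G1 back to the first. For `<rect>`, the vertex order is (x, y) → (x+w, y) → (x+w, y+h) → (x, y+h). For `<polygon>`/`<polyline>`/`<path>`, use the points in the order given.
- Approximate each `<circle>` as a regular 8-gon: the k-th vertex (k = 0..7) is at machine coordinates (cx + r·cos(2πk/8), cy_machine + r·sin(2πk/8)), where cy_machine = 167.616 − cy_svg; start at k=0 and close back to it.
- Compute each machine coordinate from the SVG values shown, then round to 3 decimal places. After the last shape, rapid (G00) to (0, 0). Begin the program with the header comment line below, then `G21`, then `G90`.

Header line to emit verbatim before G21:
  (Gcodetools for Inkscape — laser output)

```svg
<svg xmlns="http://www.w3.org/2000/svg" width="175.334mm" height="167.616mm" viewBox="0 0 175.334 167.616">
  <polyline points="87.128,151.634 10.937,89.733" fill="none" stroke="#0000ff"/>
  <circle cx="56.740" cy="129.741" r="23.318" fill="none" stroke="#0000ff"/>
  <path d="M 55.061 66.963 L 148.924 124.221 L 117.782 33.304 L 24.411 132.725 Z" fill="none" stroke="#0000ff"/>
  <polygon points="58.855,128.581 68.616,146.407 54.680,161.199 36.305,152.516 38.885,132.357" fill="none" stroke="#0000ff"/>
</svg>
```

Since the viewBox matches the mm dimensions, user units are millimetres directly. The only transform is the Y-flip y_m = 167.616 − y_svg.

Shape 1 is a line segment drawn with `<polyline>`. Its stroke #0000ff means engrave at S183, F3035. After flipping Y the toolpath is (87.128,15.982) → (10.937,77.883).

Shape 2 is a circle drawn with `<circle>`. Its stroke #0000ff means engrave at S183, F3035. After flipping Y the toolpath is (80.058,37.875) → (73.228,54.363) → (56.740,61.193) → (40.252,54.363) → (33.422,37.875) → (40.252,21.387) → (56.740,14.557) → (73.228,21.387) → (80.058,37.875), returning to the start.

Shape 3 is a closed polygon drawn with `<path>`. Its stroke #0000ff means engrave at S183, F3035. After flipping Y the toolpath is (55.061,100.653) → (148.924,43.395) → (117.782,134.312) → (24.411,34.891) → (55.061,100.653), returning to the start.

Shape 4 is a regular polygon drawn with `<polygon>`. Its stroke #0000ff means engrave at S183, F3035. After flipping Y the toolpath is (58.855,39.035) → (68.616,21.209) → (54.680,6.417) → (36.305,15.100) → (38.885,35.259) → (58.855,39.035), returning to the start.

(Gcodetools for Inkscape — laser output)
G21
G90
G00 X87.128 Y15.982
M3 S183
G1 X10.937 Y77.883 F3035
M5
G00 X80.058 Y37.875
M3 S183
G1 X73.228 Y54.363 F3035
G1 X56.740 Y61.193
G1 X40.252 Y54.363
G1 X33.422 Y37.875
G1 X40.252 Y21.387
G1 X56.740 Y14.557
G1 X73.228 Y21.387
G1 X80.058 Y37.875
M5
G00 X55.061 Y100.653
M3 S183
G1 X148.924 Y43.395 F3035
G1 X117.782 Y134.312
G1 X24.411 Y34.891
G1 X55.061 Y100.653
M5
G00 X58.855 Y39.035
M3 S183
G1 X68.616 Y21.209 F3035
G1 X54.680 Y6.417
G1 X36.305 Y15.100
G1 X38.885 Y35.259
G1 X58.855 Y39.035
M5
G00 X0.000 Y0.000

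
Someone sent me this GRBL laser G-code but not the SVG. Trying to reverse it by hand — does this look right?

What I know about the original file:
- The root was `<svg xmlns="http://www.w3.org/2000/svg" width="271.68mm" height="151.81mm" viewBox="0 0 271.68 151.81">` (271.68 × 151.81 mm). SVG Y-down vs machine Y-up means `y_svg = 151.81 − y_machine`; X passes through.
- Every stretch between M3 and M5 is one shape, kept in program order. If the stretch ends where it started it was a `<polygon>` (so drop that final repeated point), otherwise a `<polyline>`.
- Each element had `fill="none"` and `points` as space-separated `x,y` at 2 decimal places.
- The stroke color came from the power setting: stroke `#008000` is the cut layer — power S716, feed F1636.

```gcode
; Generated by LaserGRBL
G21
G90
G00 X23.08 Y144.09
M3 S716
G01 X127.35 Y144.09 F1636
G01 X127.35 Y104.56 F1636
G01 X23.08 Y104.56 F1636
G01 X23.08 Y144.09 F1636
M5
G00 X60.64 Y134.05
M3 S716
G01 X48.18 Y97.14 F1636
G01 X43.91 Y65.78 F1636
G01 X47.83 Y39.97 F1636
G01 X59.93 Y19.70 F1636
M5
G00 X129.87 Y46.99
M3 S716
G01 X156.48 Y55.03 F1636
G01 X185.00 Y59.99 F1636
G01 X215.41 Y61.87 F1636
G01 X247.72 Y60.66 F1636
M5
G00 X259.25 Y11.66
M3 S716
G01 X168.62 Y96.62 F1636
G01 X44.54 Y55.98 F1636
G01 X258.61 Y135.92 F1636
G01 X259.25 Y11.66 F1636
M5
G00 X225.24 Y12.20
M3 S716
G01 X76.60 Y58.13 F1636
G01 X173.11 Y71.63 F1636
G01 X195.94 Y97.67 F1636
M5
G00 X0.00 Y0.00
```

Machine Y-up, SVG Y-down with viewBox height 151.81, so y_svg = 151.81 − y_machine; X carries over. Every run uses S716, so all elements get stroke `#008000` (cut).

Run 1: The run returns to its start, so emit a `<polygon>` with points (Y-flipped): 23.08,7.72 127.35,7.72 127.35,47.25 23.08,47.25.

Run 2: The run is open, so emit a `<polyline>` with points (Y-flipped): 60.64,17.76 48.18,54.67 43.91,86.03 47.83,111.84 59.93,132.11.

Run 3: The run is open, so emit a `<polyline>` with points (Y-flipped): 129.87,104.82 156.48,96.78 185.00,91.82 215.41,89.94 247.72,91.15.

Run 4: The run returns to its start, so emit a `<polygon>` with points (Y-flipped): 259.25,140.15 168.62,55.19 44.54,95.83 258.61,15.89.

Run 5: The run is open, so emit a `<polyline>` with points (Y-flipped): 225.24,139.61 76.60,93.68 173.11,80.18 195.94,54.14.

<svg xmlns="http://www.w3.org/2000/svg" width="271.68mm" height="151.81mm" viewBox="0 0 271.68 151.81">
  <polygon points="23.08,7.72 127.35,7.72 127.35,47.25 23.08,47.25" fill="none" stroke="#008000"/>
  <polyline points="60.64,17.76 48.18,54.67 43.91,86.03 47.83,111.84 59.93,132.11" fill="none" stroke="#008000"/>
  <polyline points="129.87,104.82 156.48,96.78 185.00,91.82 215.41,89.94 247.72,91.15" fill="none" stroke="#008000"/>
  <polygon points="259.25,140.15 168.62,55.19 44.54,95.83 258.61,15.89" fill="none" stroke="#008000"/>
  <polyline points="225.24,139.61 76.60,93.68 173.11,80.18 195.94,54.14" fill="none" stroke="#008000"/>
</svg>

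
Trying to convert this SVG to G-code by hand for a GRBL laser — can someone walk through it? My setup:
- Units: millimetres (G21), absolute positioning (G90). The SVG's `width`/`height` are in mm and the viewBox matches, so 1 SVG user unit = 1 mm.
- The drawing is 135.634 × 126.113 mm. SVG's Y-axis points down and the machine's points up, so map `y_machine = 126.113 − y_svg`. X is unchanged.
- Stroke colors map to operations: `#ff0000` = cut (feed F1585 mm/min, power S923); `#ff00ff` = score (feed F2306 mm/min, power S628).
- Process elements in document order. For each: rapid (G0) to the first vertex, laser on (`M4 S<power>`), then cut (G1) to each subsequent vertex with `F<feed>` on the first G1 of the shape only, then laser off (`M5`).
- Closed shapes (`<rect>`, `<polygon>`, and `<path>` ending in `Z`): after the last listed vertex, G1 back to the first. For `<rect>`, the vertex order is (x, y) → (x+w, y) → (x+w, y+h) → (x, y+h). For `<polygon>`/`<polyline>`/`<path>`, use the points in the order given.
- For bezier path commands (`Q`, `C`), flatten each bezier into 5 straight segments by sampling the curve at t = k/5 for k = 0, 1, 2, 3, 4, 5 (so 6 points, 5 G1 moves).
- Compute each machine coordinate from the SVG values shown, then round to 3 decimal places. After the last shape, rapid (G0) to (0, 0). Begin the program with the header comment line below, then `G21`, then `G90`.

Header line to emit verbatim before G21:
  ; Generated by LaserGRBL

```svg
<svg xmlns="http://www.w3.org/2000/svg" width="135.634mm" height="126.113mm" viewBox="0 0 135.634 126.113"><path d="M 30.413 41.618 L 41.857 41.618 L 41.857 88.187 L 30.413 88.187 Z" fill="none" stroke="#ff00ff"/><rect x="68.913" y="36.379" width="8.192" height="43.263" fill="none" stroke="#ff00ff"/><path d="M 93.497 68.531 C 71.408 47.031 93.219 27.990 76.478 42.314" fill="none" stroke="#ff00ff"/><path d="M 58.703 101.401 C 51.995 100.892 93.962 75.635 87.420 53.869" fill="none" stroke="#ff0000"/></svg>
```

1 u = 1 mm; y_m = 126.113 − y.

[1] `<path>` rectangle, #ff00ff→score S628 F2306: (30.413,84.495) → (41.857,84.495) → (41.857,37.926) → (30.413,37.926) → (30.413,84.495) (closed)

[2] `<rect>` rectangle, #ff00ff→score S628 F2306: (68.913,89.734) → (77.105,89.734) → (77.105,46.471) → (68.913,46.471) → (68.913,89.734) (closed)

[3] `<path>` cubic bezier, #ff00ff→score S628 F2306: (93.497,57.582) → (84.852,69.940) → (82.785,80.224) → (83.339,86.951) → (82.556,88.637) → (76.478,83.799)

[4] `<path>` cubic bezier, #ff0000→cut S923 F1585: (58.703,24.712) → (59.742,27.761) → (67.798,35.395) → (78.206,46.256) → (86.302,58.991) → (87.420,72.244)

; Generated by LaserGRBL
G21
G90
G0 X30.413 Y84.495
M4 S628
G1 X41.857 Y84.495 F2306
G1 X41.857 Y37.926
G1 X30.413 Y37.926
G1 X30.413 Y84.495
M5
G0 X68.913 Y89.734
M4 S628
G1 X77.105 Y89.734 F2306
G1 X77.105 Y46.471
G1 X68.913 Y46.471
G1 X68.913 Y89.734
M5
G0 X93.497 Y57.582
M4 S628
G1 X84.852 Y69.940 F2306
G1 X82.785 Y80.224
G1 X83.339 Y86.951
G1 X82.556 Y88.637
G1 X76.478 Y83.799
M5
G0 X58.703 Y24.712
M4 S923
G1 X59.742 Y27.761 F1585
G1 X67.798 Y35.395
G1 X78.206 Y46.256
G1 X86.302 Y58.991
G1 X87.420 Y72.244
M5
G0 X0.000 Y0.000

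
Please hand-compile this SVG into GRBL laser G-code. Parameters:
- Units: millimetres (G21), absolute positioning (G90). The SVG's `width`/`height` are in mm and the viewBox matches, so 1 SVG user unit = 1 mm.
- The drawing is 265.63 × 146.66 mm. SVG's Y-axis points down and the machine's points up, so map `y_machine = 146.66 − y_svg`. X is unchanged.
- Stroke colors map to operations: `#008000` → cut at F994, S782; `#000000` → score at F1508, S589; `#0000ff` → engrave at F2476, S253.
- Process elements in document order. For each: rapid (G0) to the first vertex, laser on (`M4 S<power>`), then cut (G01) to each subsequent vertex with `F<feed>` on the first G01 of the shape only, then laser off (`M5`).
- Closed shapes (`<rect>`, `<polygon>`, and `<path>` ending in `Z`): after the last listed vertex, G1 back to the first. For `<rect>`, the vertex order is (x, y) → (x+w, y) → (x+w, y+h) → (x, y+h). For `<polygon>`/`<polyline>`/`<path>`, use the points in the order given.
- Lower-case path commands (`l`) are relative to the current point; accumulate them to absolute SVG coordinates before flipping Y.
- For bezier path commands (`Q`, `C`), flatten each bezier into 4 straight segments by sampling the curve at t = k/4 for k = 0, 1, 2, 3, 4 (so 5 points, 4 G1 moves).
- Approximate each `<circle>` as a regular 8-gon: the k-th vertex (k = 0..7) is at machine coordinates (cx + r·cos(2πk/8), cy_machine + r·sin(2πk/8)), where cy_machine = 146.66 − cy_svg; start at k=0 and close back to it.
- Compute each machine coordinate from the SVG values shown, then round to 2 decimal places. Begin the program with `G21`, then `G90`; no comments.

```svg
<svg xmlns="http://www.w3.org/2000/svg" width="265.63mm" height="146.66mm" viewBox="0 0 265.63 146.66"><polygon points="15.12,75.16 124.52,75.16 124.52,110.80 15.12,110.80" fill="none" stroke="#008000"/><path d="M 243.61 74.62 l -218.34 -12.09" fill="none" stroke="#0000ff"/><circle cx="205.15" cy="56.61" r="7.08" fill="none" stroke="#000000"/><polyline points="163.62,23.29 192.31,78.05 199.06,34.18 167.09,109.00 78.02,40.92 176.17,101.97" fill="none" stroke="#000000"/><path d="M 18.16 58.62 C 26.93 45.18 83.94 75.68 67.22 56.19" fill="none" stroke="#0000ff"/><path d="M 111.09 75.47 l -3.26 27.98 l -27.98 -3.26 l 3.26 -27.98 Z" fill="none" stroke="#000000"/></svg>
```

viewBox `0 0 265.63 146.66` with mm width/height → 1 unit = 1 mm. Flip: y_m = 146.66 − y_svg.

**Shape 1** — `<polygon>` rectangle, stroke `#008000` → cut (S782, F994). Machine vertices: (15.12,71.50) → (124.52,71.50) → (124.52,35.86) → (15.12,35.86) → (15.12,71.50). Closed: final G1 returns to the first vertex.

**Shape 2** — `<path>` line segment, stroke `#0000ff` → engrave (S253, F2476). Machine vertices: (243.61,72.04) → (25.27,84.13). Open path.

**Shape 3** — `<circle>` circle, stroke `#000000` → score (S589, F1508). Machine vertices: (212.23,90.05) → (210.16,95.06) → (205.15,97.13) → (200.14,95.06) → (198.07,90.05) → (200.14,85.04) → (205.15,82.97) → (210.16,85.04) → (212.23,90.05). Closed: final G1 returns to the first vertex.

**Shape 4** — `<polyline>` open polyline, stroke `#000000` → score (S589, F1508). Machine vertices: (163.62,123.37) → (192.31,68.61) → (199.06,112.48) → (167.09,37.66) → (78.02,105.74) → (176.17,44.69). Open path.

**Shape 5** — `<path>` cubic bezier, stroke `#0000ff` → engrave (S253, F2476). Control points (SVG): P0=(18.16,58.62), P1=(26.93,45.18), P2=(83.94,75.68), P3=(67.22,56.19); sampled at t=k/4. Machine vertices: (18.16,88.04) → (31.88,91.35) → (52.25,86.99) → (67.84,83.76) → (67.22,90.47). Open path.

**Shape 6** — `<path>` regular polygon, stroke `#000000` → score (S589, F1508). Machine vertices: (111.09,71.19) → (107.83,43.21) → (79.85,46.47) → (83.11,74.45) → (111.09,71.19). Closed: final G1 returns to the first vertex.

G21
G90
G0 X15.12 Y71.50
M4 S782
G01 X124.52 Y71.50 F994
G01 X124.52 Y35.86
G01 X15.12 Y35.86
G01 X15.12 Y71.50
M5
G0 X243.61 Y72.04
M4 S253
G01 X25.27 Y84.13 F2476
M5
G0 X212.23 Y90.05
M4 S589
G01 X210.16 Y95.06 F1508
G01 X205.15 Y97.13
G01 X200.14 Y95.06
G01 X198.07 Y90.05
G01 X200.14 Y85.04
G01 X205.15 Y82.97
G01 X210.16 Y85.04
G01 X212.23 Y90.05
M5
G0 X163.62 Y123.37
M4 S589
G01 X192.31 Y68.61 F1508
G01 X199.06 Y112.48
G01 X167.09 Y37.66
G01 X78.02 Y105.74
G01 X176.17 Y44.69
M5
G0 X18.16 Y88.04
M4 S253
G01 X31.88 Y91.35 F2476
G01 X52.25 Y86.99
G01 X67.84 Y83.76
G01 X67.22 Y90.47
M5
G0 X111.09 Y71.19
M4 S589
G01 X107.83 Y43.21 F1508
G01 X79.85 Y46.47
G01 X83.11 Y74.45
G01 X111.09 Y71.19
M5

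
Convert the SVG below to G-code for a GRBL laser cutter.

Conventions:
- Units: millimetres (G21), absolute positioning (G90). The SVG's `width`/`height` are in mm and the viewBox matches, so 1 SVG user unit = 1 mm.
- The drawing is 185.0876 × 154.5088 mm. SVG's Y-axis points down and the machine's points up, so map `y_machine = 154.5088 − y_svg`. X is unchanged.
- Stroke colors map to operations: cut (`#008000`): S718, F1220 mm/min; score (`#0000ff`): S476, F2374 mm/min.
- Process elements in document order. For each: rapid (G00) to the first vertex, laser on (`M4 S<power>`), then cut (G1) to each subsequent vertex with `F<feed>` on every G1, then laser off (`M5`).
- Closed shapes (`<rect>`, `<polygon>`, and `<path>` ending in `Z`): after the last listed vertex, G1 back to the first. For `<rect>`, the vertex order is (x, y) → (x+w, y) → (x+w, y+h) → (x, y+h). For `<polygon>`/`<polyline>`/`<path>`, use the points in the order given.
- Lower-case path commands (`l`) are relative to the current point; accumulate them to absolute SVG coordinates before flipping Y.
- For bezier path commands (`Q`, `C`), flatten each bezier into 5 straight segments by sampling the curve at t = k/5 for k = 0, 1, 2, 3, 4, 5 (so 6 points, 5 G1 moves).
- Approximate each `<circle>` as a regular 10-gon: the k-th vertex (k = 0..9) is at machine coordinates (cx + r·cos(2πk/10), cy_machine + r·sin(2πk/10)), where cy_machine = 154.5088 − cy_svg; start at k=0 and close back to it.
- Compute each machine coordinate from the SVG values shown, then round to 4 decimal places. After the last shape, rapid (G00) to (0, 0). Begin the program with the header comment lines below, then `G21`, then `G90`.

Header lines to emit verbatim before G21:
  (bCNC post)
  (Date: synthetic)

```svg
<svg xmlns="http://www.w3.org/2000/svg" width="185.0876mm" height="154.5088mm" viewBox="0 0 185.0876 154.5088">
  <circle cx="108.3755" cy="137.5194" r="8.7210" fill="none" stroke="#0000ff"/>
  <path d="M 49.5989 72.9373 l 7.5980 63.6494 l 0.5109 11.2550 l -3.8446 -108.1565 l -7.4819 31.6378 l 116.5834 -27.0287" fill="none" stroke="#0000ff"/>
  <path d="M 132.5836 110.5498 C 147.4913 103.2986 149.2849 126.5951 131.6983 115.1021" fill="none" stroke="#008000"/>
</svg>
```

(bCNC post)
(Date: synthetic)
G21
G90
G00 X117.0965 Y16.9894
M4 S476
G1 X115.4309 Y22.1155 F2374
G1 X111.0704 Y25.2836 F2374
G1 X105.6806 Y25.2836 F2374
G1 X101.3201 Y22.1155 F2374
G1 X99.6545 Y16.9894 F2374
G1 X101.3201 Y11.8633 F2374
G1 X105.6806 Y8.6952 F2374
G1 X111.0704 Y8.6952 F2374
G1 X115.4309 Y11.8633 F2374
G1 X117.0965 Y16.9894 F2374
M5
G00 X49.5989 Y81.5715
M4 S476
G1 X57.1969 Y17.9221 F2374
G1 X57.7078 Y6.6671 F2374
G1 X53.8632 Y114.8236 F2374
G1 X46.3813 Y83.1858 F2374
G1 X162.9647 Y110.2145 F2374
M5
G00 X132.5836 Y43.9590
M4 S718
G1 X139.9044 Y45.1667 F1220
G1 X143.7770 Y42.1791 F1220
G1 X143.9008 Y38.1325 F1220
G1 X139.9748 Y36.1629 F1220
G1 X131.6983 Y39.4067 F1220
M5
G00 X0.0000 Y0.0000

viewBox `0 0 185.0876 154.5088` with mm width/height → 1 unit = 1 mm. Flip: y_m = 154.5088 − y_svg.

**Shape 1** — `<circle>` circle, stroke `#0000ff` → score (S476, F2374). Machine vertices: (117.0965,16.9894) → (115.4309,22.1155) → (111.0704,25.2836) → (105.6806,25.2836) → (101.3201,22.1155) → (99.6545,16.9894) → (101.3201,11.8633) → (105.6806,8.6952) → (111.0704,8.6952) → (115.4309,11.8633) → (117.0965,16.9894). Closed: final G1 returns to the first vertex.

**Shape 2** — `<path>` open polyline, stroke `#0000ff` → score (S476, F2374). Machine vertices: (49.5989,81.5715) → (57.1969,17.9221) → (57.7078,6.6671) → (53.8632,114.8236) → (46.3813,83.1858) → (162.9647,110.2145). Open path.

**Shape 3** — `<path>` cubic bezier, stroke `#008000` → cut (S718, F1220). Control points (SVG): P0=(132.5836,110.5498), P1=(147.4913,103.2986), P2=(149.2849,126.5951), P3=(131.6983,115.1021); sampled at t=k/5. Machine vertices: (132.5836,43.9590) → (139.9044,45.1667) → (143.7770,42.1791) → (143.9008,38.1325) → (139.9748,36.1629) → (131.6983,39.4067). Open path.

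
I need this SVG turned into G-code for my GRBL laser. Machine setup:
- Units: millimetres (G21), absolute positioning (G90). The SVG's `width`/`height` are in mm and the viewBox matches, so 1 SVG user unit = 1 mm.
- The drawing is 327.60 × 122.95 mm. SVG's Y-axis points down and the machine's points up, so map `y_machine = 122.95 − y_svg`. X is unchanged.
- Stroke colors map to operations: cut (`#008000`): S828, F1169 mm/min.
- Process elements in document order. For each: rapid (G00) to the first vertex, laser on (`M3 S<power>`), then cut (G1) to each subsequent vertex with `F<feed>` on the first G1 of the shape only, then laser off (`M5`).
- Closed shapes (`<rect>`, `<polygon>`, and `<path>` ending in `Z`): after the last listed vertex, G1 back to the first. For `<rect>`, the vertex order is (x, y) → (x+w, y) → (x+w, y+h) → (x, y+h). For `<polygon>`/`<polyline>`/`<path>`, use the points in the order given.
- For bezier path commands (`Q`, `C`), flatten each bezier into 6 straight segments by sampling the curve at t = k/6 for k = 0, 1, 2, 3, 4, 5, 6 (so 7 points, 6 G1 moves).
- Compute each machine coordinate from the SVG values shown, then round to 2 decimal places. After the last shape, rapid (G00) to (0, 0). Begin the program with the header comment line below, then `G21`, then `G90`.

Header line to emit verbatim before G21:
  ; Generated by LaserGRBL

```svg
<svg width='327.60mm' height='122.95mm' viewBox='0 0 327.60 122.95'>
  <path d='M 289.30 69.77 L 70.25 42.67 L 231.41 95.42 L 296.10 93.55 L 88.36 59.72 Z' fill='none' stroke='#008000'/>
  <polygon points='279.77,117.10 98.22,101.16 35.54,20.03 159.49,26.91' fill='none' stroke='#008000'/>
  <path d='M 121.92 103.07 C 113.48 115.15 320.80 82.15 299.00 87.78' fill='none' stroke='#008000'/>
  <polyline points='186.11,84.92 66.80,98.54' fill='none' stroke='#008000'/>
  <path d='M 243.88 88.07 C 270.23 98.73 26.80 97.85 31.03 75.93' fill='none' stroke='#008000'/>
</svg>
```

1 u = 1 mm; y_m = 122.95 − y.

[1] `<path>` closed polygon, #008000→cut S828 F1169: (289.30,53.18) → (70.25,80.28) → (231.41,27.53) → (296.10,29.40) → (88.36,63.23) → (289.30,53.18) (closed)

[2] `<polygon>` closed polygon, #008000→cut S828 F1169: (279.77,5.85) → (98.22,21.79) → (35.54,102.92) → (159.49,96.04) → (279.77,5.85) (closed)

[3] `<path>` cubic bezier, #008000→cut S828 F1169: (121.92,19.88) → (133.62,17.21) → (168.92,19.73) → (215.47,25.11) → (260.90,31.02) → (292.87,35.15) → (299.00,35.17)

[4] `<polyline>` line segment, #008000→cut S828 F1169: (186.11,38.03) → (66.80,24.41)

[5] `<path>` cubic bezier, #008000→cut S828 F1169: (243.88,34.88) → (236.97,30.56) → (199.47,28.42) → (145.75,28.73) → (90.19,31.76) → (47.16,37.77) → (31.03,47.02)

; Generated by LaserGRBL
G21
G90
G00 X289.30 Y53.18
M3 S828
G1 X70.25 Y80.28 F1169
G1 X231.41 Y27.53
G1 X296.10 Y29.40
G1 X88.36 Y63.23
G1 X289.30 Y53.18
M5
G00 X279.77 Y5.85
M3 S828
G1 X98.22 Y21.79 F1169
G1 X35.54 Y102.92
G1 X159.49 Y96.04
G1 X279.77 Y5.85
M5
G00 X121.92 Y19.88
M3 S828
G1 X133.62 Y17.21 F1169
G1 X168.92 Y19.73
G1 X215.47 Y25.11
G1 X260.90 Y31.02
G1 X292.87 Y35.15
G1 X299.00 Y35.17
M5
G00 X186.11 Y38.03
M3 S828
G1 X66.80 Y24.41 F1169
M5
G00 X243.88 Y34.88
M3 S828
G1 X236.97 Y30.56 F1169
G1 X199.47 Y28.42
G1 X145.75 Y28.73
G1 X90.19 Y31.76
G1 X47.16 Y37.77
G1 X31.03 Y47.02
M5
G00 X0.00 Y0.00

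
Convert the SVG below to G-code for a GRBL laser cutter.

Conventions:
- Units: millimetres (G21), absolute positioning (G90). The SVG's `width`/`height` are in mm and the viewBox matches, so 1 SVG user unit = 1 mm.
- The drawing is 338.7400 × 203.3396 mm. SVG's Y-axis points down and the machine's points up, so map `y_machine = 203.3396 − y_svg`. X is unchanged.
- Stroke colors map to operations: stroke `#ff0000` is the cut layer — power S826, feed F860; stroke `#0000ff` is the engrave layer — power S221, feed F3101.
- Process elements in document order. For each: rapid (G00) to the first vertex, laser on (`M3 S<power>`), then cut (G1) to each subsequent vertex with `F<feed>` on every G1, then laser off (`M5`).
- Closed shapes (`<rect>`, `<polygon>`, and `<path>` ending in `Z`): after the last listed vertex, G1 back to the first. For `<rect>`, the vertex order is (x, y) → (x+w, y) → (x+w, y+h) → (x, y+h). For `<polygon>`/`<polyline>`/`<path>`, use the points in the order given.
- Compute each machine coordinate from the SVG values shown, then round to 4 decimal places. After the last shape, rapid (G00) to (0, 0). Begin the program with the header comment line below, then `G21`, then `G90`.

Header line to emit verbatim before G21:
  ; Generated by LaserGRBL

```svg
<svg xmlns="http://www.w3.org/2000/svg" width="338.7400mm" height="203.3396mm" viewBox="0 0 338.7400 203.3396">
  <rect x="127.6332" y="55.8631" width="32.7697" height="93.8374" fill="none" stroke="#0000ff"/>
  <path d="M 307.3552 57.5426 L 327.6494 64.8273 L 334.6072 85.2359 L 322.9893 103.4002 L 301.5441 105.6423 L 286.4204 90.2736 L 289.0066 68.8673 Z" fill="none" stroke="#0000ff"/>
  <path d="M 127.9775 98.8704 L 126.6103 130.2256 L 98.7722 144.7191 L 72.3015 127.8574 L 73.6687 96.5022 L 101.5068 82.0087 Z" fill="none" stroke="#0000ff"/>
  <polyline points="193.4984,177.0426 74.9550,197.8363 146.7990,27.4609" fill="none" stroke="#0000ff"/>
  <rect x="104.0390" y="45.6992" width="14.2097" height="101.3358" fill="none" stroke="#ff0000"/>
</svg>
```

; Generated by LaserGRBL
G21
G90
G00 X127.6332 Y147.4765
M3 S221
G1 X160.4029 Y147.4765 F3101
G1 X160.4029 Y53.6391 F3101
G1 X127.6332 Y53.6391 F3101
G1 X127.6332 Y147.4765 F3101
M5
G00 X307.3552 Y145.7970
M3 S221
G1 X327.6494 Y138.5123 F3101
G1 X334.6072 Y118.1037 F3101
G1 X322.9893 Y99.9394 F3101
G1 X301.5441 Y97.6973 F3101
G1 X286.4204 Y113.0660 F3101
G1 X289.0066 Y134.4723 F3101
G1 X307.3552 Y145.7970 F3101
M5
G00 X127.9775 Y104.4692
M3 S221
G1 X126.6103 Y73.1140 F3101
G1 X98.7722 Y58.6205 F3101
G1 X72.3015 Y75.4822 F3101
G1 X73.6687 Y106.8374 F3101
G1 X101.5068 Y121.3309 F3101
G1 X127.9775 Y104.4692 F3101
M5
G00 X193.4984 Y26.2970
M3 S221
G1 X74.9550 Y5.5033 F3101
G1 X146.7990 Y175.8787 F3101
M5
G00 X104.0390 Y157.6404
M3 S826
G1 X118.2487 Y157.6404 F860
G1 X118.2487 Y56.3046 F860
G1 X104.0390 Y56.3046 F860
G1 X104.0390 Y157.6404 F860
M5
G00 X0.0000 Y0.0000

1 u = 1 mm; y_m = 203.3396 − y.

[1] `<rect>` rectangle, #0000ff→engrave S221 F3101: (127.6332,147.4765) → (160.4029,147.4765) → (160.4029,53.6391) → (127.6332,53.6391) → (127.6332,147.4765) (closed)

[2] `<path>` regular polygon, #0000ff→engrave S221 F3101: (307.3552,145.7970) → (327.6494,138.5123) → (334.6072,118.1037) → (322.9893,99.9394) → (301.5441,97.6973) → (286.4204,113.0660) → (289.0066,134.4723) → (307.3552,145.7970) (closed)

[3] `<path>` regular polygon, #0000ff→engrave S221 F3101: (127.9775,104.4692) → (126.6103,73.1140) → (98.7722,58.6205) → (72.3015,75.4822) → (73.6687,106.8374) → (101.5068,121.3309) → (127.9775,104.4692) (closed)

[4] `<polyline>` open polyline, #0000ff→engrave S221 F3101: (193.4984,26.2970) → (74.9550,5.5033) → (146.7990,175.8787)

[5] `<rect>` rectangle, #ff0000→cut S826 F860: (104.0390,157.6404) → (118.2487,157.6404) → (118.2487,56.3046) → (104.0390,56.3046) → (104.0390,157.6404) (closed)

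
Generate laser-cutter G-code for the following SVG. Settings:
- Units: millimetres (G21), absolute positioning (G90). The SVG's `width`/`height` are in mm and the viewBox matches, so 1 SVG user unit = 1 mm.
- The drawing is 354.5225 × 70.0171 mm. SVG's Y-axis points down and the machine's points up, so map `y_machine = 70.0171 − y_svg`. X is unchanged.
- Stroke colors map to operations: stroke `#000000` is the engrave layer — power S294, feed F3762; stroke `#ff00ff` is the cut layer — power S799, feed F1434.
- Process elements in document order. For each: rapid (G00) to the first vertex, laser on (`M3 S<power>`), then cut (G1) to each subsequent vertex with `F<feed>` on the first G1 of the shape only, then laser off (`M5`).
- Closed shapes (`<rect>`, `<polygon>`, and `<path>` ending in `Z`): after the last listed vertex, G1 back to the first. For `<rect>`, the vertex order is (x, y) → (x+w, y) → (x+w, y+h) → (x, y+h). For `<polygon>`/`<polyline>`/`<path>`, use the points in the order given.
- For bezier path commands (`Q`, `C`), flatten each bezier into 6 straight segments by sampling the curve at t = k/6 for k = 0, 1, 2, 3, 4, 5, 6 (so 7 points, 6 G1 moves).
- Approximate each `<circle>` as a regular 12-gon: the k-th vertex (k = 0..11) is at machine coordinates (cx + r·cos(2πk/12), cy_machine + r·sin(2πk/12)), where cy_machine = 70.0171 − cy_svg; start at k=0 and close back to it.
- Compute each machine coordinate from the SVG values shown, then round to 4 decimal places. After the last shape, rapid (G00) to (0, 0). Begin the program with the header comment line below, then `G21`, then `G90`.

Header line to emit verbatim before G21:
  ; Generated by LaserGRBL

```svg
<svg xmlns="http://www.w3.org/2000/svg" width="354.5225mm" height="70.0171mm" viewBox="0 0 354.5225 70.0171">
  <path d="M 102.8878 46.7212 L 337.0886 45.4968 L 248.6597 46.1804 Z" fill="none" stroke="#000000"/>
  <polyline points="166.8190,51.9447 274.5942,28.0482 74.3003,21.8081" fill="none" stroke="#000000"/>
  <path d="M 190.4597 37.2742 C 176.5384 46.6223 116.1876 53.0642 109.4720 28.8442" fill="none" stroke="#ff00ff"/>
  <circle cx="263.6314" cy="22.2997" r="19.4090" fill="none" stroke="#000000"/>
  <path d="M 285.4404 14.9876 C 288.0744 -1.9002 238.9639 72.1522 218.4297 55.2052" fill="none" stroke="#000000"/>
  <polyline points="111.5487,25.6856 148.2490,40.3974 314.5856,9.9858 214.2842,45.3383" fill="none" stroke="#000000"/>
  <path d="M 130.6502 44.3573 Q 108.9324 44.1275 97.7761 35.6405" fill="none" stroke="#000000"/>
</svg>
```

1 u = 1 mm; y_m = 70.0171 − y.

[1] `<path>` closed polygon, #000000→engrave S294 F3762: (102.8878,23.2959) → (337.0886,24.5203) → (248.6597,23.8367) → (102.8878,23.2959) (closed)

[2] `<polyline>` open polyline, #000000→engrave S294 F3762: (166.8190,18.0724) → (274.5942,41.9689) → (74.3003,48.2090)

[3] `<path>` cubic bezier, #ff00ff→cut S799 F1434: (190.4597,32.7429) → (180.0932,28.4395) → (164.7680,25.3915) → (147.2637,24.3699) → (130.3599,26.1455) → (116.8361,31.4896) → (109.4720,41.1729)

[4] `<circle>` circle, #000000→engrave S294 F3762: (283.0404,47.7174) → (280.4401,57.4219) → (273.3359,64.5261) → (263.6314,67.1264) → (253.9269,64.5261) → (246.8227,57.4219) → (244.2224,47.7174) → (246.8227,38.0129) → (253.9269,30.9087) → (263.6314,28.3084) → (273.3359,30.9087) → (280.4401,38.0129) → (283.0404,47.7174) (closed)

[5] `<path>` cubic bezier, #000000→engrave S294 F3762: (285.4404,55.0295) → (282.8172,56.7374) → (273.8011,48.3424) → (260.6231,34.8985) → (245.5145,21.4595) → (230.7063,13.0794) → (218.4297,14.8119)

[6] `<polyline>` open polyline, #000000→engrave S294 F3762: (111.5487,44.3315) → (148.2490,29.6197) → (314.5856,60.0313) → (214.2842,24.6788)

[7] `<path>` quadratic bezier, #000000→engrave S294 F3762: (130.6502,25.6598) → (123.7043,25.9658) → (117.3452,26.7305) → (111.5728,27.9539) → (106.3871,29.6361) → (101.7882,31.7770) → (97.7761,34.3766)

; Generated by LaserGRBL
G21
G90
G00 X102.8878 Y23.2959
M3 S294
G1 X337.0886 Y24.5203 F3762
G1 X248.6597 Y23.8367
G1 X102.8878 Y23.2959
M5
G00 X166.8190 Y18.0724
M3 S294
G1 X274.5942 Y41.9689 F3762
G1 X74.3003 Y48.2090
M5
G00 X190.4597 Y32.7429
M3 S799
G1 X180.0932 Y28.4395 F1434
G1 X164.7680 Y25.3915
G1 X147.2637 Y24.3699
G1 X130.3599 Y26.1455
G1 X116.8361 Y31.4896
G1 X109.4720 Y41.1729
M5
G00 X283.0404 Y47.7174
M3 S294
G1 X280.4401 Y57.4219 F3762
G1 X273.3359 Y64.5261
G1 X263.6314 Y67.1264
G1 X253.9269 Y64.5261
G1 X246.8227 Y57.4219
G1 X244.2224 Y47.7174
G1 X246.8227 Y38.0129
G1 X253.9269 Y30.9087
G1 X263.6314 Y28.3084
G1 X273.3359 Y30.9087
G1 X280.4401 Y38.0129
G1 X283.0404 Y47.7174
M5
G00 X285.4404 Y55.0295
M3 S294
G1 X282.8172 Y56.7374 F3762
G1 X273.8011 Y48.3424
G1 X260.6231 Y34.8985
G1 X245.5145 Y21.4595
G1 X230.7063 Y13.0794
G1 X218.4297 Y14.8119
M5
G00 X111.5487 Y44.3315
M3 S294
G1 X148.2490 Y29.6197 F3762
G1 X314.5856 Y60.0313
G1 X214.2842 Y24.6788
M5
G00 X130.6502 Y25.6598
M3 S294
G1 X123.7043 Y25.9658 F3762
G1 X117.3452 Y26.7305
G1 X111.5728 Y27.9539
G1 X106.3871 Y29.6361
G1 X101.7882 Y31.7770
G1 X97.7761 Y34.3766
M5
G00 X0.0000 Y0.0000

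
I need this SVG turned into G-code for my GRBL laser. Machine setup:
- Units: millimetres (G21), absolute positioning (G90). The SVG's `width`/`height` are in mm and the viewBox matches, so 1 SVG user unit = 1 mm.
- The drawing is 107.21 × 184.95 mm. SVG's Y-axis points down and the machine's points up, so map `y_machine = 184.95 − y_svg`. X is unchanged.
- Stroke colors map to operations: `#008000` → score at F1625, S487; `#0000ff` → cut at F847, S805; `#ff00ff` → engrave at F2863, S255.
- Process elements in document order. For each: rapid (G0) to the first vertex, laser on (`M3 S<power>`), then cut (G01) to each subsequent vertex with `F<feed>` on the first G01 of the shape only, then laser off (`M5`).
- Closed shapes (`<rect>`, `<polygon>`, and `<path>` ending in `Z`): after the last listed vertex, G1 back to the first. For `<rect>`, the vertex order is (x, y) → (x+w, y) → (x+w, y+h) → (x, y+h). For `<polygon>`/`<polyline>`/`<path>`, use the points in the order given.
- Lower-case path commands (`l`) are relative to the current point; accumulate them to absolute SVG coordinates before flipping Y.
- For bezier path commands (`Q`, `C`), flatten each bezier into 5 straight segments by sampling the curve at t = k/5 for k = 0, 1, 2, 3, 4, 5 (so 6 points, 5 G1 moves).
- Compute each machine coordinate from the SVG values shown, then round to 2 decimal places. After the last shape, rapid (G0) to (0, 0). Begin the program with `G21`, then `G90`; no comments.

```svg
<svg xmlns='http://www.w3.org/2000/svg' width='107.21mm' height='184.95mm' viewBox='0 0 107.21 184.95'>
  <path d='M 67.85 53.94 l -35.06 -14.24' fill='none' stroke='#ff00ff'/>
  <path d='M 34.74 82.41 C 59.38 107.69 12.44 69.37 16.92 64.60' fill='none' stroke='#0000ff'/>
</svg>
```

G21
G90
G0 X67.85 Y131.01
M3 S255
G01 X32.79 Y145.25 F2863
M5
G0 X34.74 Y102.54
M3 S805
G01 X41.92 Y94.23 F847
G01 X37.82 Y96.51
G01 X28.35 Y104.74
G01 X19.42 Y114.24
G01 X16.92 Y120.35
M5
G0 X0.00 Y0.00

1 u = 1 mm; y_m = 184.95 − y.

[1] `<path>` line segment, #ff00ff→engrave S255 F2863: (67.85,131.01) → (32.79,145.25)

[2] `<path>` cubic bezier, #0000ff→cut S805 F847: (34.74,102.54) → (41.92,94.23) → (37.82,96.51) → (28.35,104.74) → (19.42,114.24) → (16.92,120.35)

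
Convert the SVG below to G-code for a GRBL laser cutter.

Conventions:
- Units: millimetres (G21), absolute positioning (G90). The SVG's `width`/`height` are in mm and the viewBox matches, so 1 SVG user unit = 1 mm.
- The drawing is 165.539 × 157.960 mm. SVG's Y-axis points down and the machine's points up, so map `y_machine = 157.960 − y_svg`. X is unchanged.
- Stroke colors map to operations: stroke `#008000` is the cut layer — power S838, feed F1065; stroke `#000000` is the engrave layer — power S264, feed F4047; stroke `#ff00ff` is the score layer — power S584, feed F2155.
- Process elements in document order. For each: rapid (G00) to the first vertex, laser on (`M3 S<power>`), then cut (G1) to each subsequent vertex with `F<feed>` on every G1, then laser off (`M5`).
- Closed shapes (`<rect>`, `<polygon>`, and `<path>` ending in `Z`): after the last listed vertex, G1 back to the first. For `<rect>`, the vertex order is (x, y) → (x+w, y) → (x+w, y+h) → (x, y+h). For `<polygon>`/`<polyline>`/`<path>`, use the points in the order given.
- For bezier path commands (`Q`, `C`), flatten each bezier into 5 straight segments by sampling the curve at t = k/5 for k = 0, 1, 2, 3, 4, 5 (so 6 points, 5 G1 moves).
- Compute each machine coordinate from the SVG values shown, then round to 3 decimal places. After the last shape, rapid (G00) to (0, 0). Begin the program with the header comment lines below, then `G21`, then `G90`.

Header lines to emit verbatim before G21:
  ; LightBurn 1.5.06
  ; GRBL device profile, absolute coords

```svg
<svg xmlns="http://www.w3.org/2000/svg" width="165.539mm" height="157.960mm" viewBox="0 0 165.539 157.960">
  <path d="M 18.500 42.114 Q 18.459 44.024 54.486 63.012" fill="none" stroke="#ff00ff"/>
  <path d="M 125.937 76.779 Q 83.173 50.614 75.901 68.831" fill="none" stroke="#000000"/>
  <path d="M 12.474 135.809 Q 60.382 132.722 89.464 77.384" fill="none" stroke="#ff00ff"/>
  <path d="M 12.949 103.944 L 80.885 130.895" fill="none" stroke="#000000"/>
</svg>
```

; LightBurn 1.5.06
; GRBL device profile, absolute coords
G21
G90
G00 X18.500 Y115.846
M3 S584
G1 X19.926 Y114.399 F2155
G1 X24.238 Y111.586 F2155
G1 X31.435 Y107.406 F2155
G1 X41.518 Y101.860 F2155
G1 X54.486 Y94.948 F2155
M5
G00 X125.937 Y81.181
M3 S264
G1 X110.251 Y89.872 F4047
G1 X97.405 Y95.012 F4047
G1 X87.397 Y96.601 F4047
G1 X80.229 Y94.641 F4047
G1 X75.901 Y89.129 F4047
M5
G00 X12.474 Y22.151
M3 S584
G1 X30.884 Y25.476 F2155
G1 X47.788 Y32.981 F2155
G1 X63.186 Y44.666 F2155
G1 X77.078 Y60.531 F2155
G1 X89.464 Y80.576 F2155
M5
G00 X12.949 Y54.016
M3 S264
G1 X80.885 Y27.065 F4047
M5
G00 X0.000 Y0.000

Since the viewBox matches the mm dimensions, user units are millimetres directly. The only transform is the Y-flip y_m = 157.960 − y_svg.

Shape 1 is a quadratic bezier drawn with `<path>`. Its stroke #ff00ff means score at S584, F2155. After flipping Y the toolpath is (18.500,115.846) → (19.926,114.399) → (24.238,111.586) → (31.435,107.406) → (41.518,101.860) → (54.486,94.948).

Shape 2 is a quadratic bezier drawn with `<path>`. Its stroke #000000 means engrave at S264, F4047. After flipping Y the toolpath is (125.937,81.181) → (110.251,89.872) → (97.405,95.012) → (87.397,96.601) → (80.229,94.641) → (75.901,89.129).

Shape 3 is a quadratic bezier drawn with `<path>`. Its stroke #ff00ff means score at S584, F2155. After flipping Y the toolpath is (12.474,22.151) → (30.884,25.476) → (47.788,32.981) → (63.186,44.666) → (77.078,60.531) → (89.464,80.576).

Shape 4 is a line segment drawn with `<path>`. Its stroke #000000 means engrave at S264, F4047. After flipping Y the toolpath is (12.949,54.016) → (80.885,27.065).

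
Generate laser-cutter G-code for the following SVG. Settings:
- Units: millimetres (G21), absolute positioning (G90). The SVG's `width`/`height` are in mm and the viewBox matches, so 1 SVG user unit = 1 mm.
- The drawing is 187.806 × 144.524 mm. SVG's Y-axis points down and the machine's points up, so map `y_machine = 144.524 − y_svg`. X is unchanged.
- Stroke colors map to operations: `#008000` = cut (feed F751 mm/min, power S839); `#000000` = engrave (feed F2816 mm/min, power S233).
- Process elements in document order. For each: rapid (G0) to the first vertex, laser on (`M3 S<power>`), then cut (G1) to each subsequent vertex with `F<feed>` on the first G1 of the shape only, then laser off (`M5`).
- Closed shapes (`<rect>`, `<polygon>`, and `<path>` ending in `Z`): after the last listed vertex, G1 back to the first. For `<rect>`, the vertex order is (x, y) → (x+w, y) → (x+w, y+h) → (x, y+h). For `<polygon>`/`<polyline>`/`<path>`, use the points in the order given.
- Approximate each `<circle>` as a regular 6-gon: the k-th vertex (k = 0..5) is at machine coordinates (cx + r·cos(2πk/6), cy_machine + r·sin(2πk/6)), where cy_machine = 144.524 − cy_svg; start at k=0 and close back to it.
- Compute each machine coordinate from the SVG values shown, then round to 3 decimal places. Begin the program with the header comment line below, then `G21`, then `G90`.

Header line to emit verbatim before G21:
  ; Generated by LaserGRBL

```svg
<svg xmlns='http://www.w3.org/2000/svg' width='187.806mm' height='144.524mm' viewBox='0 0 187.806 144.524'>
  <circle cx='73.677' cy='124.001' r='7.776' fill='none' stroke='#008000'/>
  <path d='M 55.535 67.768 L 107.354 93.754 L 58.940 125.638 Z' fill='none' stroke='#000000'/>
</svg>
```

1 u = 1 mm; y_m = 144.524 − y.

[1] `<circle>` circle, #008000→cut S839 F751: (81.453,20.523) → (77.565,27.257) → (69.789,27.257) → (65.901,20.523) → (69.789,13.789) → (77.565,13.789) → (81.453,20.523) (closed)

[2] `<path>` regular polygon, #000000→engrave S233 F2816: (55.535,76.756) → (107.354,50.770) → (58.940,18.886) → (55.535,76.756) (closed)

; Generated by LaserGRBL
G21
G90
G0 X81.453 Y20.523
M3 S839
G1 X77.565 Y27.257 F751
G1 X69.789 Y27.257
G1 X65.901 Y20.523
G1 X69.789 Y13.789
G1 X77.565 Y13.789
G1 X81.453 Y20.523
M5
G0 X55.535 Y76.756
M3 S233
G1 X107.354 Y50.770 F2816
G1 X58.940 Y18.886
G1 X55.535 Y76.756
M5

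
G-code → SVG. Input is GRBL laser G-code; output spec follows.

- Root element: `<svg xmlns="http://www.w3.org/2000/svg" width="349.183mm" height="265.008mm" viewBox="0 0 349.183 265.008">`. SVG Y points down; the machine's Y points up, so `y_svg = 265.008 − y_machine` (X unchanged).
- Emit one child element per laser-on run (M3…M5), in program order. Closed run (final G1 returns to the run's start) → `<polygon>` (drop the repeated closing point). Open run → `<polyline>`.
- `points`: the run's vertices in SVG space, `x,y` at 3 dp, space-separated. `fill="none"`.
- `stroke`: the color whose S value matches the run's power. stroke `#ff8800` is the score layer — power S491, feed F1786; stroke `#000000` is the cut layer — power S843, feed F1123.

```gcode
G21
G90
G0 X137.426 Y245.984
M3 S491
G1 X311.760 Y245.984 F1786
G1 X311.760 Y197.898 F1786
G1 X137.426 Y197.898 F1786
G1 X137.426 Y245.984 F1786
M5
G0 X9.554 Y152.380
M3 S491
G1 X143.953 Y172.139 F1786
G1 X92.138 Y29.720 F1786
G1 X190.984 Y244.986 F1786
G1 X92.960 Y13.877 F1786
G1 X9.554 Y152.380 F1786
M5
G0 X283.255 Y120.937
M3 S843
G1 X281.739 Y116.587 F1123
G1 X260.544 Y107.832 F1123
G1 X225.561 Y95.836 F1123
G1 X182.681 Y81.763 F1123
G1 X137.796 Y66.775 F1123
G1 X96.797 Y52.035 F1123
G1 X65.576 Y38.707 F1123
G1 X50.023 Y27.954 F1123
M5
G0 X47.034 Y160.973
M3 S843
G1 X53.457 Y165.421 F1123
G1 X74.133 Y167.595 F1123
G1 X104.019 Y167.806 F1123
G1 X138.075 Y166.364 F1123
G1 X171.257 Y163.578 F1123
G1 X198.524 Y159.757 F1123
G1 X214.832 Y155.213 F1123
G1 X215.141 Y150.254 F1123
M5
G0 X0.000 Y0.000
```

y_svg = 265.008 − y_m.

[1] S491→`#ff8800` (score); closed run; points: 137.426,19.024 311.760,19.024 311.760,67.110 137.426,67.110

[2] S491→`#ff8800` (score); closed run; points: 9.554,112.628 143.953,92.869 92.138,235.288 190.984,20.022 92.960,251.131

[3] S843→`#000000` (cut); open run; points: 283.255,144.071 281.739,148.421 260.544,157.176 225.561,169.172 182.681,183.245 137.796,198.233 96.797,212.973 65.576,226.301 50.023,237.054

[4] S843→`#000000` (cut); open run; points: 47.034,104.035 53.457,99.587 74.133,97.413 104.019,97.202 138.075,98.644 171.257,101.430 198.524,105.251 214.832,109.795 215.141,114.754

<svg xmlns="http://www.w3.org/2000/svg" width="349.183mm" height="265.008mm" viewBox="0 0 349.183 265.008">
  <polygon points="137.426,19.024 311.760,19.024 311.760,67.110 137.426,67.110" fill="none" stroke="#ff8800"/>
  <polygon points="9.554,112.628 143.953,92.869 92.138,235.288 190.984,20.022 92.960,251.131" fill="none" stroke="#ff8800"/>
  <polyline points="283.255,144.071 281.739,148.421 260.544,157.176 225.561,169.172 182.681,183.245 137.796,198.233 96.797,212.973 65.576,226.301 50.023,237.054" fill="none" stroke="#000000"/>
  <polyline points="47.034,104.035 53.457,99.587 74.133,97.413 104.019,97.202 138.075,98.644 171.257,101.430 198.524,105.251 214.832,109.795 215.141,114.754" fill="none" stroke="#000000"/>
</svg>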